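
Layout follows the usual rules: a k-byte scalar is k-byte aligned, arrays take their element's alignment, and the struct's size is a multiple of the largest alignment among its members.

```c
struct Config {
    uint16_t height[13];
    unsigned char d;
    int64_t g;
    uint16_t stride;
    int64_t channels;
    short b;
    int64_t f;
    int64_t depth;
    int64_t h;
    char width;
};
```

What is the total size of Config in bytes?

96 bytes

@0: height [26B, align 2] → 26
@26: d [1B, align 1] → 27
+5 pad (align 8)
@32: g [8B, align 8] → 40
@40: stride [2B, align 2] → 42
+6 pad (align 8)
@48: channels [8B, align 8] → 56
@56: b [2B, align 2] → 58
+6 pad (align 8)
@64: f [8B, align 8] → 72
@72: depth [8B, align 8] → 80
@80: h [8B, align 8] → 88
@88: width [1B, align 1] → 89
+7 tail pad (align 8)
size 96, align 8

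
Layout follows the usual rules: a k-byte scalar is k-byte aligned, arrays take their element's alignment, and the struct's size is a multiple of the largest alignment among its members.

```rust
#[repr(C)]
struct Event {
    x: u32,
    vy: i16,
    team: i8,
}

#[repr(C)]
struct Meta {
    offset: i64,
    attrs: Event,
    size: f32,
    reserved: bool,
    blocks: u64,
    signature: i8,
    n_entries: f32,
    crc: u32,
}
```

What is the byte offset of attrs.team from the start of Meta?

Event: x at 0 (size 4, align 4) → ends 4; vy at 4 (size 2, align 2) → ends 6; team at 6 (size 1, align 1) → ends 7; tail pad 1 to reach multiple of 4; total 8 bytes, alignment 4
offset at 0 (size 8, align 8) → ends 8
attrs at 8 (size 8, align 4) → ends 16
within Event: team at 6
8 + 6 = 14

14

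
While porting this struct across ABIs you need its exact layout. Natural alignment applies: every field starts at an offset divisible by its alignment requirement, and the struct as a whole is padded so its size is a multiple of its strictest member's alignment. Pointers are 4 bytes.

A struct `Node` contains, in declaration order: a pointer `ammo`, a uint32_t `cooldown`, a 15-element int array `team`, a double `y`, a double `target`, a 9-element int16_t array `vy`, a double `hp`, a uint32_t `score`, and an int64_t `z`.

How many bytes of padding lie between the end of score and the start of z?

4

0..4  ammo  (4B, 4-aligned)
4..8  cooldown  (4B, 4-aligned)
8..68  team  (60B, 4-aligned)
68..72  -- padding (4B)
72..80  y  (8B, 8-aligned)
80..88  target  (8B, 8-aligned)
88..106  vy  (18B, 2-aligned)
106..112  -- padding (6B)
112..120  hp  (8B, 8-aligned)
120..124  score  (4B, 4-aligned)
124..128  -- padding (4B)
128..136  z  (8B, 8-aligned)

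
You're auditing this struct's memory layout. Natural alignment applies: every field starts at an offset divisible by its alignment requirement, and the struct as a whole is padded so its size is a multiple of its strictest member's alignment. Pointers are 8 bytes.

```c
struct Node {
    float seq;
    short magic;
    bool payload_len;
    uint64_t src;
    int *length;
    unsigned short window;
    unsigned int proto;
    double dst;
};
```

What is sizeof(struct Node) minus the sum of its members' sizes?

3

0..4  seq  (4B, 4-aligned)
4..6  magic  (2B, 2-aligned)
6..7  payload_len  (1B, 1-aligned)
7..8  -- padding (1B)
8..16  src  (8B, 8-aligned)
16..24  length  (8B, 8-aligned)
24..26  window  (2B, 2-aligned)
26..28  -- padding (2B)
28..32  proto  (4B, 4-aligned)
32..40  dst  (8B, 8-aligned)
sizeof = 40, alignof = 8
data bytes 37, size 40 → padding 3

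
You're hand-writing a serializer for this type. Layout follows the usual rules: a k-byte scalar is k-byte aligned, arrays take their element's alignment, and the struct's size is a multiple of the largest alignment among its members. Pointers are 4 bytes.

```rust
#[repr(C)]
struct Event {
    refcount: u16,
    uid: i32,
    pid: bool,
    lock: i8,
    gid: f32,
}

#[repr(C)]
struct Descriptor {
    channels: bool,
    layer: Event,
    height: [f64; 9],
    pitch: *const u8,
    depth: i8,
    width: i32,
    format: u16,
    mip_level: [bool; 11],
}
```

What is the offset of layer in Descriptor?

4

Event: 0..2  refcount  (2B, 2-aligned); 2..4  -- padding (2B); 4..8  uid  (4B, 4-aligned); 8..9  pid  (1B, 1-aligned); 9..10  lock  (1B, 1-aligned); 10..12  -- padding (2B); 12..16  gid  (4B, 4-aligned); sizeof = 16, alignof = 4
0..1  channels  (1B, 1-aligned)
1..4  -- padding (3B)
4..20  layer  (16B, 4-aligned)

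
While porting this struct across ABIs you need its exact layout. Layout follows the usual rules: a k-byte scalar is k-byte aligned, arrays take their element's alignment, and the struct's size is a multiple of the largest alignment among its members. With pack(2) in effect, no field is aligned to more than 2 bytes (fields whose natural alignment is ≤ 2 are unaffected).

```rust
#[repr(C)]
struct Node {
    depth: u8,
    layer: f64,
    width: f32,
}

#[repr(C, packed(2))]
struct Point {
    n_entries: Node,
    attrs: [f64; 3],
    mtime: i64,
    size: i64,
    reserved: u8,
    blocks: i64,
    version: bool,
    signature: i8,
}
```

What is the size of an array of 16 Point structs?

Node: 0..1  depth  (1B, 1-aligned); 1..8  -- padding (7B); 8..16  layer  (8B, 8-aligned); 16..20  width  (4B, 4-aligned); 20..24  -- tail padding (4B); sizeof = 24, alignof = 8
0..24  n_entries  (24B, 2-aligned)
24..48  attrs  (24B, 2-aligned)
48..56  mtime  (8B, 2-aligned)
56..64  size  (8B, 2-aligned)
64..65  reserved  (1B, 1-aligned)
65..66  -- padding (1B)
66..74  blocks  (8B, 2-aligned)
74..75  version  (1B, 1-aligned)
75..76  signature  (1B, 1-aligned)
sizeof = 76, alignof = 2
array of 16: 16 × 76 = 1216

1216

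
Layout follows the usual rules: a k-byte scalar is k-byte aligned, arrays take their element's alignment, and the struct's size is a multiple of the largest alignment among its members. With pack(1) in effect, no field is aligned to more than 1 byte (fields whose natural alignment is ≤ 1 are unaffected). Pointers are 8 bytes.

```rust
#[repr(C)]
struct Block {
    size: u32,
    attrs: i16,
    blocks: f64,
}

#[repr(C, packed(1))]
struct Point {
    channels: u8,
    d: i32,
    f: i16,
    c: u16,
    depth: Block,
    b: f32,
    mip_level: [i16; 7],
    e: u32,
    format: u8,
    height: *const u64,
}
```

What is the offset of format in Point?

47

Block: @0: size [4B, align 4] → 4; @4: attrs [2B, align 2] → 6; +2 pad (align 8); @8: blocks [8B, align 8] → 16; size 16, align 8
@0: channels [1B, align 1] → 1
@1: d [4B, align 1] → 5
@5: f [2B, align 1] → 7
@7: c [2B, align 1] → 9
@9: depth [16B, align 1] → 25
@25: b [4B, align 1] → 29
@29: mip_level [14B, align 1] → 43
@43: e [4B, align 1] → 47
@47: format [1B, align 1] → 48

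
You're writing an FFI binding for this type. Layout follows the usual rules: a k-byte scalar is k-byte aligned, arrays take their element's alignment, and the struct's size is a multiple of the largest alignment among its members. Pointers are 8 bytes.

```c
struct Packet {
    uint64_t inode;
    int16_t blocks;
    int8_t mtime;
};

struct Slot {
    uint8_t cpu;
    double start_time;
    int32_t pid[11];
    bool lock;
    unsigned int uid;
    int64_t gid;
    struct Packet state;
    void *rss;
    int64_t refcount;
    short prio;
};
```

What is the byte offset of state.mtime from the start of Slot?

Packet: @0: inode [8B, align 8] → 8; @8: blocks [2B, align 2] → 10; @10: mtime [1B, align 1] → 11; +5 tail pad (align 8); size 16, align 8
@0: cpu [1B, align 1] → 1
+7 pad (align 8)
@8: start_time [8B, align 8] → 16
@16: pid [44B, align 4] → 60
@60: lock [1B, align 1] → 61
+3 pad (align 4)
@64: uid [4B, align 4] → 68
+4 pad (align 8)
@72: gid [8B, align 8] → 80
@80: state [16B, align 8] → 96
within Packet: mtime at 10
80 + 10 = 90

90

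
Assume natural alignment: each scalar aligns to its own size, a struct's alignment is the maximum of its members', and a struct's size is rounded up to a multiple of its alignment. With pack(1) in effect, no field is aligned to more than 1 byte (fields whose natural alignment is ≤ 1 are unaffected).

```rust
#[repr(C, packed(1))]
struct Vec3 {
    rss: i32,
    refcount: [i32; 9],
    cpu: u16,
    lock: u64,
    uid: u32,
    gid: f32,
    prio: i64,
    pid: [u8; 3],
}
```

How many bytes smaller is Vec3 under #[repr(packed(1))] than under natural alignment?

11

natural layout:
  @0: rss [4B, align 4] → 4
  @4: refcount [36B, align 4] → 40
  @40: cpu [2B, align 2] → 42
  +6 pad (align 8)
  @48: lock [8B, align 8] → 56
  @56: uid [4B, align 4] → 60
  @60: gid [4B, align 4] → 64
  @64: prio [8B, align 8] → 72
  @72: pid [3B, align 1] → 75
  +5 tail pad (align 8)
  size 80, align 8
packed(1) layout:
  @0: rss [4B, align 1] → 4
  @4: refcount [36B, align 1] → 40
  @40: cpu [2B, align 1] → 42
  @42: lock [8B, align 1] → 50
  @50: uid [4B, align 1] → 54
  @54: gid [4B, align 1] → 58
  @58: prio [8B, align 1] → 66
  @66: pid [3B, align 1] → 69
  size 69, align 1
80 − 69 = 11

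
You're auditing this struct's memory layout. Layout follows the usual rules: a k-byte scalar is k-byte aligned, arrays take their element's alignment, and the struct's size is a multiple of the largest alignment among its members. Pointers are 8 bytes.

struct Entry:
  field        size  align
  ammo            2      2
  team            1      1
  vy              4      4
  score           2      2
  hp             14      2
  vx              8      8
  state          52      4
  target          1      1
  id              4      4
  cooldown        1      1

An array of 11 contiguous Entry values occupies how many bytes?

1056

ammo at 0 (size 2, align 2) → ends 2
team at 2 (size 1, align 1) → ends 3
pad 1 to align 4 for vy
vy at 4 (size 4, align 4) → ends 8
score at 8 (size 2, align 2) → ends 10
hp at 10 (size 14, align 2) → ends 24
vx at 24 (size 8, align 8) → ends 32
state at 32 (size 52, align 4) → ends 84
target at 84 (size 1, align 1) → ends 85
pad 3 to align 4 for id
id at 88 (size 4, align 4) → ends 92
cooldown at 92 (size 1, align 1) → ends 93
tail pad 3 to reach multiple of 8
total 96 bytes, alignment 8
array of 11: 11 × 96 = 1056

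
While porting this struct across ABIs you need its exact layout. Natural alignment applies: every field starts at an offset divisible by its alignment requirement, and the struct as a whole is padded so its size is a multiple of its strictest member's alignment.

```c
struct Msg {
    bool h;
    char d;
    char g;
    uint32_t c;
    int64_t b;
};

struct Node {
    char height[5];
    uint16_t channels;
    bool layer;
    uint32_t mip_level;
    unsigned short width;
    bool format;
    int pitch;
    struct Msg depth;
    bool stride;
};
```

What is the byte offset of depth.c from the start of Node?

Msg: @0: h [1B, align 1] → 1; @1: d [1B, align 1] → 2; @2: g [1B, align 1] → 3; +1 pad (align 4); @4: c [4B, align 4] → 8; @8: b [8B, align 8] → 16; size 16, align 8
@0: height [5B, align 1] → 5
+1 pad (align 2)
@6: channels [2B, align 2] → 8
@8: layer [1B, align 1] → 9
+3 pad (align 4)
@12: mip_level [4B, align 4] → 16
@16: width [2B, align 2] → 18
@18: format [1B, align 1] → 19
+1 pad (align 4)
@20: pitch [4B, align 4] → 24
@24: depth [16B, align 8] → 40
within Msg: c at 4
24 + 4 = 28

28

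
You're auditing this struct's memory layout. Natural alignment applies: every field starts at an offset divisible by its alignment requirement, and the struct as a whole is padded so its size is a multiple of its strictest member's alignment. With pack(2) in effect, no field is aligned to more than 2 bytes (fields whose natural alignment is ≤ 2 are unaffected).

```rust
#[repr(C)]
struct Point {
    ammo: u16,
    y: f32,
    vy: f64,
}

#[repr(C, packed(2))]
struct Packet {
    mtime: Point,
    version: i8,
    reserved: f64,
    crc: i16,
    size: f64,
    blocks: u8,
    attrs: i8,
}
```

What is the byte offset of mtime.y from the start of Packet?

4

Point: @0: ammo [2B, align 2] → 2; +2 pad (align 4); @4: y [4B, align 4] → 8; @8: vy [8B, align 8] → 16; size 16, align 8
@0: mtime [16B, align 2] → 16
within Point: y at 4
0 + 4 = 4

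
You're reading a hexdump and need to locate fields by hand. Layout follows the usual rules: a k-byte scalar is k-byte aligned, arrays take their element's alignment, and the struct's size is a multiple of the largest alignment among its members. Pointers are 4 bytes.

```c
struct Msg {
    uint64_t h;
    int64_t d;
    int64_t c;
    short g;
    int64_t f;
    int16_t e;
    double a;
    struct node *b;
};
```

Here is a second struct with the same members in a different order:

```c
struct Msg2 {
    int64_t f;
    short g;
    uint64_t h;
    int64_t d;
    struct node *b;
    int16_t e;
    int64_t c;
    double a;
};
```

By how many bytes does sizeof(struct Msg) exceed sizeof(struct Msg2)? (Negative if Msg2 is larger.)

0..8  h  (8B, 8-aligned)
8..16  d  (8B, 8-aligned)
16..24  c  (8B, 8-aligned)
24..26  g  (2B, 2-aligned)
26..32  -- padding (6B)
32..40  f  (8B, 8-aligned)
40..42  e  (2B, 2-aligned)
42..48  -- padding (6B)
48..56  a  (8B, 8-aligned)
56..60  b  (4B, 4-aligned)
60..64  -- tail padding (4B)
sizeof = 64, alignof = 8
— Msg2 —
0..8  f  (8B, 8-aligned)
8..10  g  (2B, 2-aligned)
10..16  -- padding (6B)
16..24  h  (8B, 8-aligned)
24..32  d  (8B, 8-aligned)
32..36  b  (4B, 4-aligned)
36..38  e  (2B, 2-aligned)
38..40  -- padding (2B)
40..48  c  (8B, 8-aligned)
48..56  a  (8B, 8-aligned)
sizeof = 56, alignof = 8
64 − 56 = 8

8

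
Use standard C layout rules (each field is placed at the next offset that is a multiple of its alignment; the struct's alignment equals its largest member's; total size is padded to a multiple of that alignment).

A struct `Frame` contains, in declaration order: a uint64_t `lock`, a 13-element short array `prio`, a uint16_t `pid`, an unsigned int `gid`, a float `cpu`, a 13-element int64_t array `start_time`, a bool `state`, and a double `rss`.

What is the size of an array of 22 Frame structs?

lock at 0 (size 8, align 8) → ends 8
prio at 8 (size 26, align 2) → ends 34
pid at 34 (size 2, align 2) → ends 36
gid at 36 (size 4, align 4) → ends 40
cpu at 40 (size 4, align 4) → ends 44
pad 4 to align 8 for start_time
start_time at 48 (size 104, align 8) → ends 152
state at 152 (size 1, align 1) → ends 153
pad 7 to align 8 for rss
rss at 160 (size 8, align 8) → ends 168
total 168 bytes, alignment 8
array of 22: 22 × 168 = 3696

3696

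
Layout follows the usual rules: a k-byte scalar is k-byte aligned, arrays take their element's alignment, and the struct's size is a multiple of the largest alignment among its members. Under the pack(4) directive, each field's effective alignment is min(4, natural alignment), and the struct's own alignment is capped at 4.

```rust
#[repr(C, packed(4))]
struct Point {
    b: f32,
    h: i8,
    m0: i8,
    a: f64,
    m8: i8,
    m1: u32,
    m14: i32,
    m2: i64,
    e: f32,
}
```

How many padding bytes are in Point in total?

5

@0: b [4B, align 4] → 4
@4: h [1B, align 1] → 5
@5: m0 [1B, align 1] → 6
+2 pad (align 4)
@8: a [8B, align 4] → 16
@16: m8 [1B, align 1] → 17
+3 pad (align 4)
@20: m1 [4B, align 4] → 24
@24: m14 [4B, align 4] → 28
@28: m2 [8B, align 4] → 36
@36: e [4B, align 4] → 40
size 40, align 4
data bytes 35, size 40 → padding 5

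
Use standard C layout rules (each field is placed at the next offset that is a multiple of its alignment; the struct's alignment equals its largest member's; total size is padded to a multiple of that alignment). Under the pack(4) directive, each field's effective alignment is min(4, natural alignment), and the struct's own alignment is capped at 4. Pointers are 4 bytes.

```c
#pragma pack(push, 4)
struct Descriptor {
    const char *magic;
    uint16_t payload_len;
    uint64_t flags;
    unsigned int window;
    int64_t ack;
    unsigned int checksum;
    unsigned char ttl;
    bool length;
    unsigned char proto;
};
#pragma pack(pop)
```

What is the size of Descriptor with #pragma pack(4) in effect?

@0: magic [4B, align 4] → 4
@4: payload_len [2B, align 2] → 6
+2 pad (align 4)
@8: flags [8B, align 4] → 16
@16: window [4B, align 4] → 20
@20: ack [8B, align 4] → 28
@28: checksum [4B, align 4] → 32
@32: ttl [1B, align 1] → 33
@33: length [1B, align 1] → 34
@34: proto [1B, align 1] → 35
+1 tail pad (align 4)
size 36, align 4

36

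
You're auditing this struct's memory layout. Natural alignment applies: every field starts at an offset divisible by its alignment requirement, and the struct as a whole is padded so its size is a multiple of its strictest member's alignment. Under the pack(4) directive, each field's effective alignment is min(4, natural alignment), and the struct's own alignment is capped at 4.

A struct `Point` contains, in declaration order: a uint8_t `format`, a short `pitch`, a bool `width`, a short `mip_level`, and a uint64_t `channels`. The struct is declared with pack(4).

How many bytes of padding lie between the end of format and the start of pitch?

@0: format [1B, align 1] → 1
+1 pad (align 2)
@2: pitch [2B, align 2] → 4

1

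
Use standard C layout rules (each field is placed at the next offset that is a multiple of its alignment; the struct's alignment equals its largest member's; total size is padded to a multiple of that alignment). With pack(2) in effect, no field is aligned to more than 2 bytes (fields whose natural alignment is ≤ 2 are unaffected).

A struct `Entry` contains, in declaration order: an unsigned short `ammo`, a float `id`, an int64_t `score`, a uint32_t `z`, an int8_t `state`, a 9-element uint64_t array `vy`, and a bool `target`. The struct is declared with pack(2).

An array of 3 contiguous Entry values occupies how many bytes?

ammo at 0 (size 2, align 2) → ends 2
id at 2 (size 4, align 2) → ends 6
score at 6 (size 8, align 2) → ends 14
z at 14 (size 4, align 2) → ends 18
state at 18 (size 1, align 1) → ends 19
pad 1 to align 2 for vy
vy at 20 (size 72, align 2) → ends 92
target at 92 (size 1, align 1) → ends 93
tail pad 1 to reach multiple of 2
total 94 bytes, alignment 2
array of 3: 3 × 94 = 282

282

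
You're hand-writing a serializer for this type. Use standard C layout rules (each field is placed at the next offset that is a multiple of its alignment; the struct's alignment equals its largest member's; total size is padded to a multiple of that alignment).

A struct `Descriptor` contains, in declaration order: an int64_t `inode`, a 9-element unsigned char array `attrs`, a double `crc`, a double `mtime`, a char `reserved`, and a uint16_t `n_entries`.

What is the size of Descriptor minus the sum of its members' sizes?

@0: inode [8B, align 8] → 8
@8: attrs [9B, align 1] → 17
+7 pad (align 8)
@24: crc [8B, align 8] → 32
@32: mtime [8B, align 8] → 40
@40: reserved [1B, align 1] → 41
+1 pad (align 2)
@42: n_entries [2B, align 2] → 44
+4 tail pad (align 8)
size 48, align 8
data bytes 36, size 48 → padding 12

12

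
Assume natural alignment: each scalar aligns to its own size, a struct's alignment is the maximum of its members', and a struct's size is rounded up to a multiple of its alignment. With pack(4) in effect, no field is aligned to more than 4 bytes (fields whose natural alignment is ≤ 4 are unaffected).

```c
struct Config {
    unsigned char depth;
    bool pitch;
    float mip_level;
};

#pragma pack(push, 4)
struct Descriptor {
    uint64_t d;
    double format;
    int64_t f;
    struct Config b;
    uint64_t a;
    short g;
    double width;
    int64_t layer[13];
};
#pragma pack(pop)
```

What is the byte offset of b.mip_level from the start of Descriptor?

28

Config: 0..1  depth  (1B, 1-aligned); 1..2  pitch  (1B, 1-aligned); 2..4  -- padding (2B); 4..8  mip_level  (4B, 4-aligned); sizeof = 8, alignof = 4
0..8  d  (8B, 4-aligned)
8..16  format  (8B, 4-aligned)
16..24  f  (8B, 4-aligned)
24..32  b  (8B, 4-aligned)
within Config: mip_level at 4
24 + 4 = 28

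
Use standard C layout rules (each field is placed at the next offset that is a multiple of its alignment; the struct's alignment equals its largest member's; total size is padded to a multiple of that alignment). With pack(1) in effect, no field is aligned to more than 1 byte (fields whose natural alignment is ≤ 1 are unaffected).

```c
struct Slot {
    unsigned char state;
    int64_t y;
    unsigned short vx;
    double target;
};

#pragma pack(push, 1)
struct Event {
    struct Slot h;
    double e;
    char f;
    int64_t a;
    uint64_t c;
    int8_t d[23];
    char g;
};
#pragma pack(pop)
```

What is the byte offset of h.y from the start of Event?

Slot: 0..1  state  (1B, 1-aligned); 1..8  -- padding (7B); 8..16  y  (8B, 8-aligned); 16..18  vx  (2B, 2-aligned); 18..24  -- padding (6B); 24..32  target  (8B, 8-aligned); sizeof = 32, alignof = 8
0..32  h  (32B, 1-aligned)
within Slot: y at 8
0 + 8 = 8

8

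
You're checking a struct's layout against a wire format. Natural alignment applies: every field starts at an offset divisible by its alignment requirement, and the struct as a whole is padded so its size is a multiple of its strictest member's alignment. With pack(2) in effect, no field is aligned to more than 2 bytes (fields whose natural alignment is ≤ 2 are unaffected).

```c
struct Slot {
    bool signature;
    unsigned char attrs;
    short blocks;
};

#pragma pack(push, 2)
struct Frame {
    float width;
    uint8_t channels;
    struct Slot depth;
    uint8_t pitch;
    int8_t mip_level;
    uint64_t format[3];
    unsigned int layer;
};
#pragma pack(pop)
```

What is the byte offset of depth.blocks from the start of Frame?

8

Slot: @0: signature [1B, align 1] → 1; @1: attrs [1B, align 1] → 2; @2: blocks [2B, align 2] → 4; size 4, align 2
@0: width [4B, align 2] → 4
@4: channels [1B, align 1] → 5
+1 pad (align 2)
@6: depth [4B, align 2] → 10
within Slot: blocks at 2
6 + 2 = 8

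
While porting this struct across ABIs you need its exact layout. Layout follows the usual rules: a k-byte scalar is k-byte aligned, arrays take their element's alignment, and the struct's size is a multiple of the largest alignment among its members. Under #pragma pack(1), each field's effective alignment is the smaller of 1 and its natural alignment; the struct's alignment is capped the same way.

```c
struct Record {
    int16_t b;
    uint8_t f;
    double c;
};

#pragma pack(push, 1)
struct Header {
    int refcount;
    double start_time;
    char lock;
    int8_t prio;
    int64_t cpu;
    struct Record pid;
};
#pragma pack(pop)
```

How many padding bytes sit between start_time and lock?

0

Record: 0..2  b  (2B, 2-aligned); 2..3  f  (1B, 1-aligned); 3..8  -- padding (5B); 8..16  c  (8B, 8-aligned); sizeof = 16, alignof = 8
0..4  refcount  (4B, 1-aligned)
4..12  start_time  (8B, 1-aligned)
12..13  lock  (1B, 1-aligned)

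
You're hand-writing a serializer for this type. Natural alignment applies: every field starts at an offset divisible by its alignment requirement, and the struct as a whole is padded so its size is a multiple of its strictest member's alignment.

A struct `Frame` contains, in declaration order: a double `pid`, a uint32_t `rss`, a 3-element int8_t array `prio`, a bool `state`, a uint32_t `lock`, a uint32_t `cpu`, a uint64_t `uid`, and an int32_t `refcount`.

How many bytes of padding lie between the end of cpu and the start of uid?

0

pid at 0 (size 8, align 8) → ends 8
rss at 8 (size 4, align 4) → ends 12
prio at 12 (size 3, align 1) → ends 15
state at 15 (size 1, align 1) → ends 16
lock at 16 (size 4, align 4) → ends 20
cpu at 20 (size 4, align 4) → ends 24
uid at 24 (size 8, align 8) → ends 32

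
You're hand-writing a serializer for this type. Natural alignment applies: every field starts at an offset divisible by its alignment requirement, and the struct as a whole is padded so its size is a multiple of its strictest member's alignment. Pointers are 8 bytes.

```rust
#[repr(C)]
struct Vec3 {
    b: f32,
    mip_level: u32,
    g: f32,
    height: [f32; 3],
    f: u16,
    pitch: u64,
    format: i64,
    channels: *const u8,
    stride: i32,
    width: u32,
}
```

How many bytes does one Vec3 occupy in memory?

64

@0: b [4B, align 4] → 4
@4: mip_level [4B, align 4] → 8
@8: g [4B, align 4] → 12
@12: height [12B, align 4] → 24
@24: f [2B, align 2] → 26
+6 pad (align 8)
@32: pitch [8B, align 8] → 40
@40: format [8B, align 8] → 48
@48: channels [8B, align 8] → 56
@56: stride [4B, align 4] → 60
@60: width [4B, align 4] → 64
size 64, align 8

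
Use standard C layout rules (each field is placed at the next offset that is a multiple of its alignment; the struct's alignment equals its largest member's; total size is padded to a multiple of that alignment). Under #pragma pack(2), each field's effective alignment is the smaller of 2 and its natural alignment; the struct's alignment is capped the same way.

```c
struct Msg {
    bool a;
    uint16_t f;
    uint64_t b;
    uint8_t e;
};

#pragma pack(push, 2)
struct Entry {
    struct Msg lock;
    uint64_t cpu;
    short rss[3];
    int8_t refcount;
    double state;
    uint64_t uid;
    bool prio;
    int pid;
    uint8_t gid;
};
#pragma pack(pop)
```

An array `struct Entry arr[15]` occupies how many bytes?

960

Msg: a at 0 (size 1, align 1) → ends 1; pad 1 to align 2 for f; f at 2 (size 2, align 2) → ends 4; pad 4 to align 8 for b; b at 8 (size 8, align 8) → ends 16; e at 16 (size 1, align 1) → ends 17; tail pad 7 to reach multiple of 8; total 24 bytes, alignment 8
lock at 0 (size 24, align 2) → ends 24
cpu at 24 (size 8, align 2) → ends 32
rss at 32 (size 6, align 2) → ends 38
refcount at 38 (size 1, align 1) → ends 39
pad 1 to align 2 for state
state at 40 (size 8, align 2) → ends 48
uid at 48 (size 8, align 2) → ends 56
prio at 56 (size 1, align 1) → ends 57
pad 1 to align 2 for pid
pid at 58 (size 4, align 2) → ends 62
gid at 62 (size 1, align 1) → ends 63
tail pad 1 to reach multiple of 2
total 64 bytes, alignment 2
array of 15: 15 × 64 = 960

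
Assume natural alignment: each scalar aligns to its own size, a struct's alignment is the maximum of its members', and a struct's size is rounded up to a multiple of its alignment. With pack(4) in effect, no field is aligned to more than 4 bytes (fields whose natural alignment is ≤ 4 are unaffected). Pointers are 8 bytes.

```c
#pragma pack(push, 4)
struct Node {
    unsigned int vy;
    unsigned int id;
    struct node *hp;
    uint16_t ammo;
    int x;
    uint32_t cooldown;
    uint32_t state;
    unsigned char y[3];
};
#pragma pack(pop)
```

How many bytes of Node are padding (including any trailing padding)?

0..4  vy  (4B, 4-aligned)
4..8  id  (4B, 4-aligned)
8..16  hp  (8B, 4-aligned)
16..18  ammo  (2B, 2-aligned)
18..20  -- padding (2B)
20..24  x  (4B, 4-aligned)
24..28  cooldown  (4B, 4-aligned)
28..32  state  (4B, 4-aligned)
32..35  y  (3B, 1-aligned)
35..36  -- tail padding (1B)
sizeof = 36, alignof = 4
data bytes 33, size 36 → padding 3

3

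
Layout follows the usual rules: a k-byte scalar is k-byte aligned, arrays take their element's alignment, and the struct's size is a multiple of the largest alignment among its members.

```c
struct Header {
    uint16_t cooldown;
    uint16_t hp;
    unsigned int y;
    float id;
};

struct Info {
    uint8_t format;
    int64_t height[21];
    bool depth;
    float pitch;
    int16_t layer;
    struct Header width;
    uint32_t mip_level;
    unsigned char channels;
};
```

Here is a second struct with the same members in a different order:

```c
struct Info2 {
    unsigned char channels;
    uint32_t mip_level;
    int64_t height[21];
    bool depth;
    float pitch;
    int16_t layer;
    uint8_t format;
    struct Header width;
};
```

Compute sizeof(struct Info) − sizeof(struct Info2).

Header: 0..2  cooldown  (2B, 2-aligned); 2..4  hp  (2B, 2-aligned); 4..8  y  (4B, 4-aligned); 8..12  id  (4B, 4-aligned); sizeof = 12, alignof = 4
0..1  format  (1B, 1-aligned)
1..8  -- padding (7B)
8..176  height  (168B, 8-aligned)
176..177  depth  (1B, 1-aligned)
177..180  -- padding (3B)
180..184  pitch  (4B, 4-aligned)
184..186  layer  (2B, 2-aligned)
186..188  -- padding (2B)
188..200  width  (12B, 4-aligned)
200..204  mip_level  (4B, 4-aligned)
204..205  channels  (1B, 1-aligned)
205..208  -- tail padding (3B)
sizeof = 208, alignof = 8
— Info2 —
0..1  channels  (1B, 1-aligned)
1..4  -- padding (3B)
4..8  mip_level  (4B, 4-aligned)
8..176  height  (168B, 8-aligned)
176..177  depth  (1B, 1-aligned)
177..180  -- padding (3B)
180..184  pitch  (4B, 4-aligned)
184..186  layer  (2B, 2-aligned)
186..187  format  (1B, 1-aligned)
187..188  -- padding (1B)
188..200  width  (12B, 4-aligned)
sizeof = 200, alignof = 8
208 − 200 = 8

8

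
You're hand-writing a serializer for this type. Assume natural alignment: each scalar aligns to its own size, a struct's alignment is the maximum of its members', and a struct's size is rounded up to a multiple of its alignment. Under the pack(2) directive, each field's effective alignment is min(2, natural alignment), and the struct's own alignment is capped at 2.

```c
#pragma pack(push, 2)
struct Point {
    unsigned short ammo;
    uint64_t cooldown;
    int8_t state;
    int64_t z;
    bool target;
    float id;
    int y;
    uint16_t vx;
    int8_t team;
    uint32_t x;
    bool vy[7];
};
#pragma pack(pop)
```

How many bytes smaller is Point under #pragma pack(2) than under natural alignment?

natural layout:
  @0: ammo [2B, align 2] → 2
  +6 pad (align 8)
  @8: cooldown [8B, align 8] → 16
  @16: state [1B, align 1] → 17
  +7 pad (align 8)
  @24: z [8B, align 8] → 32
  @32: target [1B, align 1] → 33
  +3 pad (align 4)
  @36: id [4B, align 4] → 40
  @40: y [4B, align 4] → 44
  @44: vx [2B, align 2] → 46
  @46: team [1B, align 1] → 47
  +1 pad (align 4)
  @48: x [4B, align 4] → 52
  @52: vy [7B, align 1] → 59
  +5 tail pad (align 8)
  size 64, align 8
packed(2) layout:
  @0: ammo [2B, align 2] → 2
  @2: cooldown [8B, align 2] → 10
  @10: state [1B, align 1] → 11
  +1 pad (align 2)
  @12: z [8B, align 2] → 20
  @20: target [1B, align 1] → 21
  +1 pad (align 2)
  @22: id [4B, align 2] → 26
  @26: y [4B, align 2] → 30
  @30: vx [2B, align 2] → 32
  @32: team [1B, align 1] → 33
  +1 pad (align 2)
  @34: x [4B, align 2] → 38
  @38: vy [7B, align 1] → 45
  +1 tail pad (align 2)
  size 46, align 2
64 − 46 = 18

18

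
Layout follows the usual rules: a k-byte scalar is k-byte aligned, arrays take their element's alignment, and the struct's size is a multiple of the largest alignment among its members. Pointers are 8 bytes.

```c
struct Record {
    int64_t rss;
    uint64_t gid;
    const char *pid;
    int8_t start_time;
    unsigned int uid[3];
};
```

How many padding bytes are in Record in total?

rss at 0 (size 8, align 8) → ends 8
gid at 8 (size 8, align 8) → ends 16
pid at 16 (size 8, align 8) → ends 24
start_time at 24 (size 1, align 1) → ends 25
pad 3 to align 4 for uid
uid at 28 (size 12, align 4) → ends 40
total 40 bytes, alignment 8
data bytes 37, size 40 → padding 3

3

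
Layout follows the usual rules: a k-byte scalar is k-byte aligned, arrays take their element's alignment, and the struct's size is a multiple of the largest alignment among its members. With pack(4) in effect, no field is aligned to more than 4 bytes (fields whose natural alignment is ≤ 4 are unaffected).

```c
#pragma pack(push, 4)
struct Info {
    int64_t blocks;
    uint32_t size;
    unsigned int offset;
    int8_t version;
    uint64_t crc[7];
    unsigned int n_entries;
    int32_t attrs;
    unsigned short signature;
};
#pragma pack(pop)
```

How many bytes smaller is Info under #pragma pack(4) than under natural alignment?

natural layout:
  @0: blocks [8B, align 8] → 8
  @8: size [4B, align 4] → 12
  @12: offset [4B, align 4] → 16
  @16: version [1B, align 1] → 17
  +7 pad (align 8)
  @24: crc [56B, align 8] → 80
  @80: n_entries [4B, align 4] → 84
  @84: attrs [4B, align 4] → 88
  @88: signature [2B, align 2] → 90
  +6 tail pad (align 8)
  size 96, align 8
packed(4) layout:
  @0: blocks [8B, align 4] → 8
  @8: size [4B, align 4] → 12
  @12: offset [4B, align 4] → 16
  @16: version [1B, align 1] → 17
  +3 pad (align 4)
  @20: crc [56B, align 4] → 76
  @76: n_entries [4B, align 4] → 80
  @80: attrs [4B, align 4] → 84
  @84: signature [2B, align 2] → 86
  +2 tail pad (align 4)
  size 88, align 4
96 − 88 = 8

8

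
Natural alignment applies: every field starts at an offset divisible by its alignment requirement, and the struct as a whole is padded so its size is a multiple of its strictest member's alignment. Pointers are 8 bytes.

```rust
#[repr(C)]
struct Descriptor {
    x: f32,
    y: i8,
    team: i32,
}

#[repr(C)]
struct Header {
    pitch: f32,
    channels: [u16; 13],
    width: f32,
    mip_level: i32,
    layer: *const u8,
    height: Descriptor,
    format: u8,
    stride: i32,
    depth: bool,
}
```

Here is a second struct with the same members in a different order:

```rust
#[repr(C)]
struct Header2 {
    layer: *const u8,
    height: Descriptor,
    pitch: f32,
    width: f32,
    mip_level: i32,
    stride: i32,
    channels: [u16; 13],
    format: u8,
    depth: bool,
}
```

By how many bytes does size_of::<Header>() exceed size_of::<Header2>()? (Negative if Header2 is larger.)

8

Descriptor: @0: x [4B, align 4] → 4; @4: y [1B, align 1] → 5; +3 pad (align 4); @8: team [4B, align 4] → 12; size 12, align 4
@0: pitch [4B, align 4] → 4
@4: channels [26B, align 2] → 30
+2 pad (align 4)
@32: width [4B, align 4] → 36
@36: mip_level [4B, align 4] → 40
@40: layer [8B, align 8] → 48
@48: height [12B, align 4] → 60
@60: format [1B, align 1] → 61
+3 pad (align 4)
@64: stride [4B, align 4] → 68
@68: depth [1B, align 1] → 69
+3 tail pad (align 8)
size 72, align 8
— Header2 —
@0: layer [8B, align 8] → 8
@8: height [12B, align 4] → 20
@20: pitch [4B, align 4] → 24
@24: width [4B, align 4] → 28
@28: mip_level [4B, align 4] → 32
@32: stride [4B, align 4] → 36
@36: channels [26B, align 2] → 62
@62: format [1B, align 1] → 63
@63: depth [1B, align 1] → 64
size 64, align 8
72 − 64 = 8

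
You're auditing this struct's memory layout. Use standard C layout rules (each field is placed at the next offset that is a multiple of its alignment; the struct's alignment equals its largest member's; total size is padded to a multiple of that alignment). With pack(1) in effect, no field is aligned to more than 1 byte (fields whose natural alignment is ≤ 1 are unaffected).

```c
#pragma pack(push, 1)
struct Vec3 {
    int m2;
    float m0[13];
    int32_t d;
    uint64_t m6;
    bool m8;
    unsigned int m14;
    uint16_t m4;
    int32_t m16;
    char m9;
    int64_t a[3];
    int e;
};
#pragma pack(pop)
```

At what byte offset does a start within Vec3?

80

@0: m2 [4B, align 1] → 4
@4: m0 [52B, align 1] → 56
@56: d [4B, align 1] → 60
@60: m6 [8B, align 1] → 68
@68: m8 [1B, align 1] → 69
@69: m14 [4B, align 1] → 73
@73: m4 [2B, align 1] → 75
@75: m16 [4B, align 1] → 79
@79: m9 [1B, align 1] → 80
@80: a [24B, align 1] → 104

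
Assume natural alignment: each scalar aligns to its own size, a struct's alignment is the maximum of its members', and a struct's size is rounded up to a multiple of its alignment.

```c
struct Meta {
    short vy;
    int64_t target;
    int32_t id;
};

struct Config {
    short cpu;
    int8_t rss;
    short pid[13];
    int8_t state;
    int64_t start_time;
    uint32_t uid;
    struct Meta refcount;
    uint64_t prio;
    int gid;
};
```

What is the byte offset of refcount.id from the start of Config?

Meta: 0..2  vy  (2B, 2-aligned); 2..8  -- padding (6B); 8..16  target  (8B, 8-aligned); 16..20  id  (4B, 4-aligned); 20..24  -- tail padding (4B); sizeof = 24, alignof = 8
0..2  cpu  (2B, 2-aligned)
2..3  rss  (1B, 1-aligned)
3..4  -- padding (1B)
4..30  pid  (26B, 2-aligned)
30..31  state  (1B, 1-aligned)
31..32  -- padding (1B)
32..40  start_time  (8B, 8-aligned)
40..44  uid  (4B, 4-aligned)
44..48  -- padding (4B)
48..72  refcount  (24B, 8-aligned)
within Meta: id at 16
48 + 16 = 64

64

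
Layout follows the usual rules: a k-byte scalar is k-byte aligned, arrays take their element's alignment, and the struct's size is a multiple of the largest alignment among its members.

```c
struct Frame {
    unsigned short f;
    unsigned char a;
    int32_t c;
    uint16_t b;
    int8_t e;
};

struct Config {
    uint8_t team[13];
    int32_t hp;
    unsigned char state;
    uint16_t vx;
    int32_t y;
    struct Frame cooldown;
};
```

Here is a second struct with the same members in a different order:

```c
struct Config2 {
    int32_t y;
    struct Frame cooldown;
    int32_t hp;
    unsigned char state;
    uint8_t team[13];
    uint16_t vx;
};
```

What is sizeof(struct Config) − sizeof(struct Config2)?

4

Frame: @0: f [2B, align 2] → 2; @2: a [1B, align 1] → 3; +1 pad (align 4); @4: c [4B, align 4] → 8; @8: b [2B, align 2] → 10; @10: e [1B, align 1] → 11; +1 tail pad (align 4); size 12, align 4
@0: team [13B, align 1] → 13
+3 pad (align 4)
@16: hp [4B, align 4] → 20
@20: state [1B, align 1] → 21
+1 pad (align 2)
@22: vx [2B, align 2] → 24
@24: y [4B, align 4] → 28
@28: cooldown [12B, align 4] → 40
size 40, align 4
— Config2 —
@0: y [4B, align 4] → 4
@4: cooldown [12B, align 4] → 16
@16: hp [4B, align 4] → 20
@20: state [1B, align 1] → 21
@21: team [13B, align 1] → 34
@34: vx [2B, align 2] → 36
size 36, align 4
40 − 36 = 4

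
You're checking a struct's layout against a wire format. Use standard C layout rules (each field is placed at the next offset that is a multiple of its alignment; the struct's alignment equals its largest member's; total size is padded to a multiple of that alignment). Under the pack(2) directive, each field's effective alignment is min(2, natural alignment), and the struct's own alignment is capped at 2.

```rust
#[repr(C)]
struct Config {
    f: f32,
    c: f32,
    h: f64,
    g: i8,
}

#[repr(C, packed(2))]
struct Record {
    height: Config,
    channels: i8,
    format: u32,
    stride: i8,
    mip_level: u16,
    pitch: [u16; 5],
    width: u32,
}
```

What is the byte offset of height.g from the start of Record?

Config: @0: f [4B, align 4] → 4; @4: c [4B, align 4] → 8; @8: h [8B, align 8] → 16; @16: g [1B, align 1] → 17; +7 tail pad (align 8); size 24, align 8
@0: height [24B, align 2] → 24
within Config: g at 16
0 + 16 = 16

16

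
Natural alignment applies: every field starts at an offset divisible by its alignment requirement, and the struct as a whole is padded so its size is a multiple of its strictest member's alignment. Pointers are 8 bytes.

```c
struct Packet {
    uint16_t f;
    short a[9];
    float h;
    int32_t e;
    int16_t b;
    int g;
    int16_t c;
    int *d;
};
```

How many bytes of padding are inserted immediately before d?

@0: f [2B, align 2] → 2
@2: a [18B, align 2] → 20
@20: h [4B, align 4] → 24
@24: e [4B, align 4] → 28
@28: b [2B, align 2] → 30
+2 pad (align 4)
@32: g [4B, align 4] → 36
@36: c [2B, align 2] → 38
+2 pad (align 8)
@40: d [8B, align 8] → 48

2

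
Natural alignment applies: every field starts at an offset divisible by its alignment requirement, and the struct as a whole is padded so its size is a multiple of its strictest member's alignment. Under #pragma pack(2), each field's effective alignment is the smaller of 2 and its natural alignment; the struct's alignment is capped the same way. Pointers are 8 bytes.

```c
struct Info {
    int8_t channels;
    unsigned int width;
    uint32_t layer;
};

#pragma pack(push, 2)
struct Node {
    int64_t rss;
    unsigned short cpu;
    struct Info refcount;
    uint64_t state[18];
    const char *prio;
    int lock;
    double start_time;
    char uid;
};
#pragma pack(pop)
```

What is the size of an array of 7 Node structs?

Info: @0: channels [1B, align 1] → 1; +3 pad (align 4); @4: width [4B, align 4] → 8; @8: layer [4B, align 4] → 12; size 12, align 4
@0: rss [8B, align 2] → 8
@8: cpu [2B, align 2] → 10
@10: refcount [12B, align 2] → 22
@22: state [144B, align 2] → 166
@166: prio [8B, align 2] → 174
@174: lock [4B, align 2] → 178
@178: start_time [8B, align 2] → 186
@186: uid [1B, align 1] → 187
+1 tail pad (align 2)
size 188, align 2
array of 7: 7 × 188 = 1316

1316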